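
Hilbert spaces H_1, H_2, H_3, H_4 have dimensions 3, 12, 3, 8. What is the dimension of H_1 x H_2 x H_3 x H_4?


dim(H_1 x H_2 x H_3 x H_4) = 3 * 12 * 3 * 8
= 36 * 3 * 8
= 108 * 8
= 864

864


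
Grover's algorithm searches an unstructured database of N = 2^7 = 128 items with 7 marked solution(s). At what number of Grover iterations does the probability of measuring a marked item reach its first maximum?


After j Grover iterations the success probability is P(j) = sin^2((2j+1)*theta), where sin(theta) = sqrt(k/N).
N = 2^7 = 128, k = 7
sin(theta) = sqrt(k/N) = 0.2338535867
theta = arcsin(sqrt(k/N)) = 0.2360392927 rad
P(j) reaches its first maximum when (2j+1)*theta is as close as possible to pi/2, i.e. j = round(pi/(4*theta) - 1/2).
pi/(4*theta) - 1/2 = 2.8274
(For comparison, the common estimate pi/4 * sqrt(N/k) = 3.3585; the exact maximiser is used here.)
Optimal iterations = 3

3


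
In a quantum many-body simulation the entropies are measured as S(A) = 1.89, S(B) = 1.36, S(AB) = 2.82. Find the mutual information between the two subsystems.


I(A:B) = S(A) + S(B) - S(AB)
= 1.89 + 1.36 - 2.82
= 0.4300

0.4300


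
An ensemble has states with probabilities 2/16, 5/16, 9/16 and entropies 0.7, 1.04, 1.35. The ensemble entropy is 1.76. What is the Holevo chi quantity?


chi = S(rho) - sum_i p_i * S(rho_i)
Weighted entropy = 2/16 * 0.7 + 5/16 * 1.04 + 9/16 * 1.35
= 1.1719
chi = 1.76 - 1.1719
= 0.5881

0.5881


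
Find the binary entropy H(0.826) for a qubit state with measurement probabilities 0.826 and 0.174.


S = -p*log2(p) - (1-p)*log2(1-p)
p = 0.8260, 1-p = 0.1740
= -0.8260 * log2(0.8260) - 0.1740 * log2(0.1740)
= -(-0.2278) - (-0.4390)
= 0.6668

0.6668


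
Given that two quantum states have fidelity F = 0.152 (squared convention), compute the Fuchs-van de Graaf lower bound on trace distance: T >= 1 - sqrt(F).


Fuchs-van de Graaf (squared-fidelity convention): 1 - sqrt(F) <= T <= sqrt(1 - F).
Lower bound: T >= 1 - sqrt(F)
sqrt(F) = sqrt(0.152) = 0.3899
T >= 1 - 0.3899
T >= 0.6101

0.6101


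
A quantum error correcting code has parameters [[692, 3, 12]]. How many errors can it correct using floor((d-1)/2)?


Code parameters: [[692, 3, 12]], distance d = 12.
Number of correctable errors = floor((d-1)/2)
= floor((12 - 1)/2)
= floor(11/2)
= 5

5


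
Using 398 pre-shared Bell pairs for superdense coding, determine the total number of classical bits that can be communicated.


Superdense coding allows 2 classical bits per shared entangled pair.
398 pair(s) -> 2 * 398 = 796 classical bits

796


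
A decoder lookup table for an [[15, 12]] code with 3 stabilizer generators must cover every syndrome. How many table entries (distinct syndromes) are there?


Each stabilizer generator gives a binary (+1 or -1) measurement outcome.
With 3 independent generators:
Total syndromes = 2^3
= 8

8


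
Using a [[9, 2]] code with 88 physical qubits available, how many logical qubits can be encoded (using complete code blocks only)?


Each code block uses 9 physical qubits for 2 logical qubit(s).
Number of complete blocks = floor(88 / 9) = 9
Logical qubits = 9 * 2
= 18

18


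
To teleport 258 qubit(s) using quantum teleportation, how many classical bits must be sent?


Quantum teleportation requires 2 classical bits per qubit teleported.
258 qubit(s) -> 2 * 258 = 516 classical bits

516


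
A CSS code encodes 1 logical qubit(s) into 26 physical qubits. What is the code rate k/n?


Code rate R = k/n
= 1/26
= 0.0385

0.0385


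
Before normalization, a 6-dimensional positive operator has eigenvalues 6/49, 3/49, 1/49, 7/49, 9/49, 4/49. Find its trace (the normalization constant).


tr(M) = sum of eigenvalues
= 6/49 + 3/49 + 1/49 + 7/49 + 9/49 + 4/49
= 30/49
= 0.6122

0.6122


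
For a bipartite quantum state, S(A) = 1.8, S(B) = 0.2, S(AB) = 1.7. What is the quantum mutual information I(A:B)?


I(A:B) = S(A) + S(B) - S(AB)
= 1.8 + 0.2 - 1.7
= 0.3000

0.3000


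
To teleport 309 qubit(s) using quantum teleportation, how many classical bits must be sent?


Quantum teleportation requires 2 classical bits per qubit teleported.
309 qubit(s) -> 2 * 309 = 618 classical bits

618


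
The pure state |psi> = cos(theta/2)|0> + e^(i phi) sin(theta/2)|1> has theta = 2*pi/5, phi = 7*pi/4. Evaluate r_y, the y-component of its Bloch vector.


theta = 1.2566, phi = 5.4978
r_y = sin(theta)*sin(phi) = 0.9511 * -0.7071
r_y = -0.6725

-0.6725


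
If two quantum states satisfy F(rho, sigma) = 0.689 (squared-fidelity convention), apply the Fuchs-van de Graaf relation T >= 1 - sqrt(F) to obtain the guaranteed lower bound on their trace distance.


Fuchs-van de Graaf (squared-fidelity convention): 1 - sqrt(F) <= T <= sqrt(1 - F).
Lower bound: T >= 1 - sqrt(F)
sqrt(F) = sqrt(0.689) = 0.8301
T >= 1 - 0.8301
T >= 0.1699

0.1699


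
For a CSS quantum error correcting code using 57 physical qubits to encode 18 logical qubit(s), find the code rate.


Code rate R = k/n
= 18/57
= 0.3158

0.3158


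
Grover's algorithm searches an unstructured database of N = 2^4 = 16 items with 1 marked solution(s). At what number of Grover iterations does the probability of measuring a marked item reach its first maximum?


After j Grover iterations the success probability is P(j) = sin^2((2j+1)*theta), where sin(theta) = sqrt(k/N).
N = 2^4 = 16, k = 1
sin(theta) = sqrt(k/N) = 0.25
theta = arcsin(sqrt(k/N)) = 0.2526802551 rad
P(j) reaches its first maximum when (2j+1)*theta is as close as possible to pi/2, i.e. j = round(pi/(4*theta) - 1/2).
pi/(4*theta) - 1/2 = 2.6083
(For comparison, the common estimate pi/4 * sqrt(N/k) = 3.1416; the exact maximiser is used here.)
Optimal iterations = 3

3


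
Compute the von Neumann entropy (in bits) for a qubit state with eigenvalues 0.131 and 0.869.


S = -p*log2(p) - (1-p)*log2(1-p)
p = 0.1310, 1-p = 0.8690
= -0.1310 * log2(0.1310) - 0.8690 * log2(0.8690)
= -(-0.3841) - (-0.1760)
= 0.5602

0.5602


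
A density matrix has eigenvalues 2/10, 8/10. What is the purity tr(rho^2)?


tr(rho^2) = sum of eigenvalues squared
= (2/10)^2 + (8/10)^2
= (4 + 64) / 100
= 68/100
= 0.6800

0.6800


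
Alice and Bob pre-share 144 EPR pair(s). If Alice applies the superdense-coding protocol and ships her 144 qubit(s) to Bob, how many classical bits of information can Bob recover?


Superdense coding allows 2 classical bits per shared entangled pair.
144 pair(s) -> 2 * 144 = 288 classical bits

288


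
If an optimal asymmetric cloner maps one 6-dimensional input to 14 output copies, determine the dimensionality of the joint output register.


Output space = H^(tensor 14) where dim(H) = 6
dim = 6^14
= 36 (after 2 factors)
= 216 (after 3 factors)
= 1296 (after 4 factors)
= 7776 (after 5 factors)
= 46656 (after 6 factors)
= 279936 (after 7 factors)
= 1679616 (after 8 factors)
= 10077696 (after 9 factors)
= 60466176 (after 10 factors)
= 362797056 (after 11 factors)
= 2176782336 (after 12 factors)
= 13060694016 (after 13 factors)
= 78364164096 (after 14 factors)
= 78364164096

78364164096


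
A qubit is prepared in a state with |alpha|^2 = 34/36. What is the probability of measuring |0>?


|alpha|^2 = 34/36 = 0.9444
|beta|^2 = 1 - 34/36 = 2/36 = 0.0556
P(|0>) = |alpha|^2 = 0.9444

0.9444


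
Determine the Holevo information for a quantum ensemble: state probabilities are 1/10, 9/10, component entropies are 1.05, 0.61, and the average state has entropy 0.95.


chi = S(rho) - sum_i p_i * S(rho_i)
Weighted entropy = 1/10 * 1.05 + 9/10 * 0.61
= 0.6540
chi = 0.95 - 0.6540
= 0.2960

0.2960


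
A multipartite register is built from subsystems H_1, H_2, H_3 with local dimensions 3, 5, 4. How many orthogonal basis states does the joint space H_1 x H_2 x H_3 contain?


dim(H_1 x H_2 x H_3) = 3 * 5 * 4
= 15 * 4
= 60

60


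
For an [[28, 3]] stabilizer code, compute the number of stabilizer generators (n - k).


For an [[n,k]] stabilizer code:
Number of stabilizer generators = n - k
= 28 - 3
= 25

25


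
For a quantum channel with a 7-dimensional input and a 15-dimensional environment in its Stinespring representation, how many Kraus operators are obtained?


Tracing out the environment in an orthonormal basis {|i>_E} gives Kraus operators K_i = <i|_E U |0>_E.
Number of Kraus operators = dim(H_env) = d_env
= 15

15


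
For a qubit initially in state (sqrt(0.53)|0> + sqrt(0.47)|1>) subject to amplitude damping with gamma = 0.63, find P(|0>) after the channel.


For amplitude damping with parameter gamma on state sqrt(a)|0> + sqrt(b)|1>:
alpha^2 = 0.53, beta^2 = 0.47
P(|0>) = alpha^2 + gamma * beta^2
= 0.53 + 0.63 * 0.47
= 0.53 + 0.2961
= 0.8261

0.8261


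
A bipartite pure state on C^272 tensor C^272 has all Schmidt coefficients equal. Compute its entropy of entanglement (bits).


For a maximally entangled state in d x d:
S = log2(d) = log2(272)
= 8.0875

8.0875


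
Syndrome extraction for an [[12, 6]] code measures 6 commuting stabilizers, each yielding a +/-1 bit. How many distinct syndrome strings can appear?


Each stabilizer generator gives a binary (+1 or -1) measurement outcome.
With 6 independent generators:
Total syndromes = 2^6
= 64

64


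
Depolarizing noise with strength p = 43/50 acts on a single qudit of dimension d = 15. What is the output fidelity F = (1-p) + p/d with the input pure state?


F = (1-p) + p/d
= (1 - 0.8600) + 0.8600/15
= 0.1400 + 0.0573
= 0.1973

0.1973


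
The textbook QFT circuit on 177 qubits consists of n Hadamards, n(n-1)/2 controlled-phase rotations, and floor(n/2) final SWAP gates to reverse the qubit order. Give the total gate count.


Hadamard gates: 177
Controlled rotations: n*(n-1)/2 = 177*176/2 = 15576
SWAP gates: floor(n/2) = floor(177/2) = 88
Total = 177 + 15576 + 88
= 15841

15841


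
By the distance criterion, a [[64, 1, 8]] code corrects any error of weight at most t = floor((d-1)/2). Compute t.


Code parameters: [[64, 1, 8]], distance d = 8.
Number of correctable errors = floor((d-1)/2)
= floor((8 - 1)/2)
= floor(7/2)
= 3

3


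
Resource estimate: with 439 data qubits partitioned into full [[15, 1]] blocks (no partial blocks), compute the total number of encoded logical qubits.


Each code block uses 15 physical qubits for 1 logical qubit(s).
Number of complete blocks = floor(439 / 15) = 29
Logical qubits = 29 * 1
= 29

29


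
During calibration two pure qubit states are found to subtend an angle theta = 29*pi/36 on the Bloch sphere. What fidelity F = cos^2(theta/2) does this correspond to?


For states separated by angle theta on Bloch sphere:
F = cos^2(theta/2)
theta = 29*pi/36 = 2.5307
theta/2 = 1.2654
cos(theta/2) = 0.3007
F = 0.0904

0.0904


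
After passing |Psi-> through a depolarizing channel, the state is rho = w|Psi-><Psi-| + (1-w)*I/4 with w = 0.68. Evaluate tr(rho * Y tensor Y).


|Psi-> = (|01> - |10>)/sqrt(2)
For the pure Bell state, <Y_A Y_B> = -1 (Bell-state Pauli correlator).
The maximally-mixed part I/4 has tr(I/4 * P tensor P) = 0 for any traceless Pauli P.
So <Y_A Y_B>_rho = w * (-1) + (1 - w) * 0
= 0.68 * (-1)
= -0.6800

-0.6800


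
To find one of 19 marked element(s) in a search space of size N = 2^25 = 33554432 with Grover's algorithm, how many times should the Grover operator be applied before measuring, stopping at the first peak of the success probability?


After j Grover iterations the success probability is P(j) = sin^2((2j+1)*theta), where sin(theta) = sqrt(k/N).
N = 2^25 = 33554432, k = 19
sin(theta) = sqrt(k/N) = 0.0007524919437
theta = arcsin(sqrt(k/N)) = 0.0007524920147 rad
P(j) reaches its first maximum when (2j+1)*theta is as close as possible to pi/2, i.e. j = round(pi/(4*theta) - 1/2).
pi/(4*theta) - 1/2 = 1043.2296
(For comparison, the common estimate pi/4 * sqrt(N/k) = 1043.7297; the exact maximiser is used here.)
Optimal iterations = 1043

1043


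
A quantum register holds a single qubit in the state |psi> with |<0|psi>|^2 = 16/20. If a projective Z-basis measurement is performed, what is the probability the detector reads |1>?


|alpha|^2 = 16/20 = 0.8000
|beta|^2 = 1 - 16/20 = 4/20 = 0.2000
P(|1>) = |beta|^2 = 0.2000

0.2000


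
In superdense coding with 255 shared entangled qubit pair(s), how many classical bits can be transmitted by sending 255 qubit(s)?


Superdense coding allows 2 classical bits per shared entangled pair.
255 pair(s) -> 2 * 255 = 510 classical bits

510


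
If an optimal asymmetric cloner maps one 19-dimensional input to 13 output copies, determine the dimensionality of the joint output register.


Output space = H^(tensor 13) where dim(H) = 19
dim = 19^13
= 361 (after 2 factors)
= 6859 (after 3 factors)
= 130321 (after 4 factors)
= 2476099 (after 5 factors)
= 47045881 (after 6 factors)
= 893871739 (after 7 factors)
= 16983563041 (after 8 factors)
= 322687697779 (after 9 factors)
= 6131066257801 (after 10 factors)
= 116490258898219 (after 11 factors)
= 2213314919066161 (after 12 factors)
= 42052983462257059 (after 13 factors)
= 42052983462257059

42052983462257059


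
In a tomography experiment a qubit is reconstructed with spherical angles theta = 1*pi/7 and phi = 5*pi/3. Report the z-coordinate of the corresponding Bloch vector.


theta = 0.4488, phi = 5.2360
r_z = cos(theta) = 0.9010

0.9010


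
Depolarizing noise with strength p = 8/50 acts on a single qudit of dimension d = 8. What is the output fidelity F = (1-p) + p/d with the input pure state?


F = (1-p) + p/d
= (1 - 0.1600) + 0.1600/8
= 0.8400 + 0.0200
= 0.8600

0.8600


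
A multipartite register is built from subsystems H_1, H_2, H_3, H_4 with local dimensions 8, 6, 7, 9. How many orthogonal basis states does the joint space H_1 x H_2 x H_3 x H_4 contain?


dim(H_1 x H_2 x H_3 x H_4) = 8 * 6 * 7 * 9
= 48 * 7 * 9
= 336 * 9
= 3024

3024


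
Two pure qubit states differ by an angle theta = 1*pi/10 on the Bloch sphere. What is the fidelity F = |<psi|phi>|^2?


For states separated by angle theta on Bloch sphere:
F = cos^2(theta/2)
theta = 1*pi/10 = 0.3142
theta/2 = 0.1571
cos(theta/2) = 0.9877
F = 0.9755

0.9755


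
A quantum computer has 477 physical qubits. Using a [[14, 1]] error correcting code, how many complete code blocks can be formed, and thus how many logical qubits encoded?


Each code block uses 14 physical qubits for 1 logical qubit(s).
Number of complete blocks = floor(477 / 14) = 34
Logical qubits = 34 * 1
= 34

34


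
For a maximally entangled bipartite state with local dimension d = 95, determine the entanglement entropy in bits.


For a maximally entangled state in d x d:
S = log2(d) = log2(95)
= 6.5699

6.5699


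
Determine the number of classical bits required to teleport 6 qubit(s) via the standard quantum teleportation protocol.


Quantum teleportation requires 2 classical bits per qubit teleported.
6 qubit(s) -> 2 * 6 = 12 classical bits

12


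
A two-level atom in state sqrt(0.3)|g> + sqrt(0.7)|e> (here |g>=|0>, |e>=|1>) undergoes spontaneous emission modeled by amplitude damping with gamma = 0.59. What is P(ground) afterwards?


For amplitude damping with parameter gamma on state sqrt(a)|0> + sqrt(b)|1>:
alpha^2 = 0.3, beta^2 = 0.7
P(|0>) = alpha^2 + gamma * beta^2
= 0.3 + 0.59 * 0.7
= 0.3 + 0.4130
= 0.7130

0.7130


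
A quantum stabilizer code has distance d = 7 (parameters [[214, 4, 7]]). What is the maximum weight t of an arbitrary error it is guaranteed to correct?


Code parameters: [[214, 4, 7]], distance d = 7.
Number of correctable errors = floor((d-1)/2)
= floor((7 - 1)/2)
= floor(6/2)
= 3

3


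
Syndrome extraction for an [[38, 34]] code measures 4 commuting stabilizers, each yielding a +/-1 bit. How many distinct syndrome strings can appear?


Each stabilizer generator gives a binary (+1 or -1) measurement outcome.
With 4 independent generators:
Total syndromes = 2^4
= 16

16


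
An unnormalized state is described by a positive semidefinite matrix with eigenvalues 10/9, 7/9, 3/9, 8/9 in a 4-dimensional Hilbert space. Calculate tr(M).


tr(M) = sum of eigenvalues
= 10/9 + 7/9 + 3/9 + 8/9
= 28/9
= 3.1111

3.1111


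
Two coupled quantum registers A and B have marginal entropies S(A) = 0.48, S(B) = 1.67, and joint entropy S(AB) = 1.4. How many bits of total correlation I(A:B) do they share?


I(A:B) = S(A) + S(B) - S(AB)
= 0.48 + 1.67 - 1.4
= 0.7500

0.7500


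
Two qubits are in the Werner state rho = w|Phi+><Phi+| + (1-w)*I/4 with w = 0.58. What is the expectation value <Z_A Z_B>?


|Phi+> = (|00> + |11>)/sqrt(2)
For the pure Bell state, <Z_A Z_B> = +1 (Bell-state Pauli correlator).
The maximally-mixed part I/4 has tr(I/4 * P tensor P) = 0 for any traceless Pauli P.
So <Z_A Z_B>_rho = w * (+1) + (1 - w) * 0
= 0.58 * (+1)
= 0.5800

0.5800


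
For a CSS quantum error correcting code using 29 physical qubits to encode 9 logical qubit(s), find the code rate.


Code rate R = k/n
= 9/29
= 0.3103

0.3103


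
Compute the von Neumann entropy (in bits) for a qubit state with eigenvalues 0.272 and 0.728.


S = -p*log2(p) - (1-p)*log2(1-p)
p = 0.2720, 1-p = 0.7280
= -0.2720 * log2(0.2720) - 0.7280 * log2(0.7280)
= -(-0.5109) - (-0.3334)
= 0.8443

0.8443


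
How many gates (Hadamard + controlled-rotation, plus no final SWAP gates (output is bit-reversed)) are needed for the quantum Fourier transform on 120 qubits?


Hadamard gates: 120
Controlled rotations: n*(n-1)/2 = 120*119/2 = 7140
SWAP gates: 0 (omitted)
Total = 120 + 7140
= 7260

7260


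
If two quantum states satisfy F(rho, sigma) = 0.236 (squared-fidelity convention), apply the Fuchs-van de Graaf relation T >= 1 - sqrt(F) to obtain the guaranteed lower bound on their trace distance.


Fuchs-van de Graaf (squared-fidelity convention): 1 - sqrt(F) <= T <= sqrt(1 - F).
Lower bound: T >= 1 - sqrt(F)
sqrt(F) = sqrt(0.236) = 0.4858
T >= 1 - 0.4858
T >= 0.5142

0.5142


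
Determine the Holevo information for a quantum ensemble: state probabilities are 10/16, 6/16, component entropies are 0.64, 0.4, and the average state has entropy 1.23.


chi = S(rho) - sum_i p_i * S(rho_i)
Weighted entropy = 10/16 * 0.64 + 6/16 * 0.4
= 0.5500
chi = 1.23 - 0.5500
= 0.6800

0.6800


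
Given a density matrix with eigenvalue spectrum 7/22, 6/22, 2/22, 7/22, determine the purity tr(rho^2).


tr(rho^2) = sum of eigenvalues squared
= (7/22)^2 + (6/22)^2 + (2/22)^2 + (7/22)^2
= (49 + 36 + 4 + 49) / 484
= 138/484
= 0.2851

0.2851


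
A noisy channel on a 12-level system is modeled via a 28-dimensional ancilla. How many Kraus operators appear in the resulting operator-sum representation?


Tracing out the environment in an orthonormal basis {|i>_E} gives Kraus operators K_i = <i|_E U |0>_E.
Number of Kraus operators = dim(H_env) = d_env
= 28

28


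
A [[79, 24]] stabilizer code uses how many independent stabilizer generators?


For an [[n,k]] stabilizer code:
Number of stabilizer generators = n - k
= 79 - 24
= 55

55


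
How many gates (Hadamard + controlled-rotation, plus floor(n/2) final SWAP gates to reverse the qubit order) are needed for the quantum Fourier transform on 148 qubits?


Hadamard gates: 148
Controlled rotations: n*(n-1)/2 = 148*147/2 = 10878
SWAP gates: floor(n/2) = floor(148/2) = 74
Total = 148 + 10878 + 74
= 11100

11100


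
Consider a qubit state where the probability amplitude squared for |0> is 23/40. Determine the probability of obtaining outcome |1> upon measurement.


|alpha|^2 = 23/40 = 0.5750
|beta|^2 = 1 - 23/40 = 17/40 = 0.4250
P(|1>) = |beta|^2 = 0.4250

0.4250


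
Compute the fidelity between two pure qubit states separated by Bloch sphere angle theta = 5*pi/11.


For states separated by angle theta on Bloch sphere:
F = cos^2(theta/2)
theta = 5*pi/11 = 1.4280
theta/2 = 0.7140
cos(theta/2) = 0.7557
F = 0.5712

0.5712


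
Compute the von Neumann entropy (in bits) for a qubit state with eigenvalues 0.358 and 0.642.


S = -p*log2(p) - (1-p)*log2(1-p)
p = 0.3580, 1-p = 0.6420
= -0.3580 * log2(0.3580) - 0.6420 * log2(0.6420)
= -(-0.5305) - (-0.4105)
= 0.9410

0.9410


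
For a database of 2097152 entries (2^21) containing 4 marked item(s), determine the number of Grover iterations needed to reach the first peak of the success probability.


After j Grover iterations the success probability is P(j) = sin^2((2j+1)*theta), where sin(theta) = sqrt(k/N).
N = 2^21 = 2097152, k = 4
sin(theta) = sqrt(k/N) = 0.001381067932
theta = arcsin(sqrt(k/N)) = 0.001381068371 rad
P(j) reaches its first maximum when (2j+1)*theta is as close as possible to pi/2, i.e. j = round(pi/(4*theta) - 1/2).
pi/(4*theta) - 1/2 = 568.1888
(For comparison, the common estimate pi/4 * sqrt(N/k) = 568.6890; the exact maximiser is used here.)
Optimal iterations = 568

568


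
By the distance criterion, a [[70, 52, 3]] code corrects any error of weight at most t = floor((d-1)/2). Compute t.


Code parameters: [[70, 52, 3]], distance d = 3.
Number of correctable errors = floor((d-1)/2)
= floor((3 - 1)/2)
= floor(2/2)
= 1

1


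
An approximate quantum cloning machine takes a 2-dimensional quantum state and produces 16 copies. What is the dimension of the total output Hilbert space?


Output space = H^(tensor 16) where dim(H) = 2
dim = 2^16
= 4 (after 2 factors)
= 8 (after 3 factors)
= 16 (after 4 factors)
= 32 (after 5 factors)
= 64 (after 6 factors)
= 128 (after 7 factors)
= 256 (after 8 factors)
= 512 (after 9 factors)
= 1024 (after 10 factors)
= 2048 (after 11 factors)
= 4096 (after 12 factors)
= 8192 (after 13 factors)
= 16384 (after 14 factors)
= 32768 (after 15 factors)
= 65536 (after 16 factors)
= 65536

65536


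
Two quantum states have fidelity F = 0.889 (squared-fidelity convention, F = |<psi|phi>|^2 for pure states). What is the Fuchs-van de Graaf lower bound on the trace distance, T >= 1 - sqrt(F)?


Fuchs-van de Graaf (squared-fidelity convention): 1 - sqrt(F) <= T <= sqrt(1 - F).
Lower bound: T >= 1 - sqrt(F)
sqrt(F) = sqrt(0.889) = 0.9429
T >= 1 - 0.9429
T >= 0.0571

0.0571


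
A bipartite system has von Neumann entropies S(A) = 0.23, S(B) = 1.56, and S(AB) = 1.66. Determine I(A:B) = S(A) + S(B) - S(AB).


I(A:B) = S(A) + S(B) - S(AB)
= 0.23 + 1.56 - 1.66
= 0.1300

0.1300


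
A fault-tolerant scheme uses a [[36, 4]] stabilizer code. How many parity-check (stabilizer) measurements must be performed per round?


For an [[n,k]] stabilizer code:
Number of stabilizer generators = n - k
= 36 - 4
= 32

32


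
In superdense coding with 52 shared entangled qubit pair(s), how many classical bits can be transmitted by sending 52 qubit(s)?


Superdense coding allows 2 classical bits per shared entangled pair.
52 pair(s) -> 2 * 52 = 104 classical bits

104


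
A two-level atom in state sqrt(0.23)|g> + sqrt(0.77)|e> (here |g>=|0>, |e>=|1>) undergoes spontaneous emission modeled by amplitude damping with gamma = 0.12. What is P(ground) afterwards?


For amplitude damping with parameter gamma on state sqrt(a)|0> + sqrt(b)|1>:
alpha^2 = 0.23, beta^2 = 0.77
P(|0>) = alpha^2 + gamma * beta^2
= 0.23 + 0.12 * 0.77
= 0.23 + 0.0924
= 0.3224

0.3224


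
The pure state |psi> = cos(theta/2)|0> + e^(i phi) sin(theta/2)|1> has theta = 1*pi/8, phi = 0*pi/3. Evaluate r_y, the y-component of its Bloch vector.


theta = 0.3927, phi = 0.0000
r_y = sin(theta)*sin(phi) = 0.3827 * 0.0000
r_y = 0.0000

0.0000


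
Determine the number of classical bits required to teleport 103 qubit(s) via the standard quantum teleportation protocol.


Quantum teleportation requires 2 classical bits per qubit teleported.
103 qubit(s) -> 2 * 103 = 206 classical bits

206


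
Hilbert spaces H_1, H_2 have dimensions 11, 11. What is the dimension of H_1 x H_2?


dim(H_1 x H_2) = 11 * 11
= 121

121


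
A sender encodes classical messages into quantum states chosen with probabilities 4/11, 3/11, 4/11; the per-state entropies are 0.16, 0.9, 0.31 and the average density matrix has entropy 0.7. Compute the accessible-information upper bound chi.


chi = S(rho) - sum_i p_i * S(rho_i)
Weighted entropy = 4/11 * 0.16 + 3/11 * 0.9 + 4/11 * 0.31
= 0.4164
chi = 0.7 - 0.4164
= 0.2836

0.2836


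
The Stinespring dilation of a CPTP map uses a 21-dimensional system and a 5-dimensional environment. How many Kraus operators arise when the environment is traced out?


Tracing out the environment in an orthonormal basis {|i>_E} gives Kraus operators K_i = <i|_E U |0>_E.
Number of Kraus operators = dim(H_env) = d_env
= 5

5


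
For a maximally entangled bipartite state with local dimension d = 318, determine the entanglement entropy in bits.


For a maximally entangled state in d x d:
S = log2(d) = log2(318)
= 8.3129

8.3129


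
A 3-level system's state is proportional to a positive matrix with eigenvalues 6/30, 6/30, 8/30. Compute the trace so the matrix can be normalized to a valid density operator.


tr(M) = sum of eigenvalues
= 6/30 + 6/30 + 8/30
= 20/30
= 0.6667

0.6667


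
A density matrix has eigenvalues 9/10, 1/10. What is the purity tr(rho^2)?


tr(rho^2) = sum of eigenvalues squared
= (9/10)^2 + (1/10)^2
= (81 + 1) / 100
= 82/100
= 0.8200

0.8200


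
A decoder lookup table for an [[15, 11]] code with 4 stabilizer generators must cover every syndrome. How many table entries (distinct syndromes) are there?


Each stabilizer generator gives a binary (+1 or -1) measurement outcome.
With 4 independent generators:
Total syndromes = 2^4
= 16

16


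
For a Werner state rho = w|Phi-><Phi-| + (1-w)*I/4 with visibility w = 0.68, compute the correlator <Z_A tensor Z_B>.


|Phi-> = (|00> - |11>)/sqrt(2)
For the pure Bell state, <Z_A Z_B> = +1 (Bell-state Pauli correlator).
The maximally-mixed part I/4 has tr(I/4 * P tensor P) = 0 for any traceless Pauli P.
So <Z_A Z_B>_rho = w * (+1) + (1 - w) * 0
= 0.68 * (+1)
= 0.6800

0.6800


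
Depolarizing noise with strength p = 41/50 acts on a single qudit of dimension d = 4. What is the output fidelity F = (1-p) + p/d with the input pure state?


F = (1-p) + p/d
= (1 - 0.8200) + 0.8200/4
= 0.1800 + 0.2050
= 0.3850

0.3850


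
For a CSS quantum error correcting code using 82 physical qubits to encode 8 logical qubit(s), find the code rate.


Code rate R = k/n
= 8/82
= 0.0976

0.0976


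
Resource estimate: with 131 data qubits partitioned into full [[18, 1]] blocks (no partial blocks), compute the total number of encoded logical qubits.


Each code block uses 18 physical qubits for 1 logical qubit(s).
Number of complete blocks = floor(131 / 18) = 7
Logical qubits = 7 * 1
= 7

7


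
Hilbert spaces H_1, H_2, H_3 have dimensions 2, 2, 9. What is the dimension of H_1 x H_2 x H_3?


dim(H_1 x H_2 x H_3) = 2 * 2 * 9
= 4 * 9
= 36

36


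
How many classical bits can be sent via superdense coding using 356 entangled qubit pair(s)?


Superdense coding allows 2 classical bits per shared entangled pair.
356 pair(s) -> 2 * 356 = 712 classical bits

712


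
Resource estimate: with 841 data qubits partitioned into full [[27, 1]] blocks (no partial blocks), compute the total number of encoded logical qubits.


Each code block uses 27 physical qubits for 1 logical qubit(s).
Number of complete blocks = floor(841 / 27) = 31
Logical qubits = 31 * 1
= 31

31


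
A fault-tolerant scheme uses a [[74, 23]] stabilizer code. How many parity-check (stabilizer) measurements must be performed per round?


For an [[n,k]] stabilizer code:
Number of stabilizer generators = n - k
= 74 - 23
= 51

51


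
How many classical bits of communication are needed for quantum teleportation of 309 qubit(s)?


Quantum teleportation requires 2 classical bits per qubit teleported.
309 qubit(s) -> 2 * 309 = 618 classical bits

618


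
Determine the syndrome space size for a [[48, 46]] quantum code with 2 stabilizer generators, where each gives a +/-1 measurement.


Each stabilizer generator gives a binary (+1 or -1) measurement outcome.
With 2 independent generators:
Total syndromes = 2^2
= 4

4


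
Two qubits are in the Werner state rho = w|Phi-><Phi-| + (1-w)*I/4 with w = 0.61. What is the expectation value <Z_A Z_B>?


|Phi-> = (|00> - |11>)/sqrt(2)
For the pure Bell state, <Z_A Z_B> = +1 (Bell-state Pauli correlator).
The maximally-mixed part I/4 has tr(I/4 * P tensor P) = 0 for any traceless Pauli P.
So <Z_A Z_B>_rho = w * (+1) + (1 - w) * 0
= 0.61 * (+1)
= 0.6100

0.6100


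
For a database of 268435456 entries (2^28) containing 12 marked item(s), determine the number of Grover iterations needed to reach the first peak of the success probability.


After j Grover iterations the success probability is P(j) = sin^2((2j+1)*theta), where sin(theta) = sqrt(k/N).
N = 2^28 = 268435456, k = 12
sin(theta) = sqrt(k/N) = 0.0002114319833
theta = arcsin(sqrt(k/N)) = 0.0002114319849 rad
P(j) reaches its first maximum when (2j+1)*theta is as close as possible to pi/2, i.e. j = round(pi/(4*theta) - 1/2).
pi/(4*theta) - 1/2 = 3714.1611
(For comparison, the common estimate pi/4 * sqrt(N/k) = 3714.6611; the exact maximiser is used here.)
Optimal iterations = 3714

3714


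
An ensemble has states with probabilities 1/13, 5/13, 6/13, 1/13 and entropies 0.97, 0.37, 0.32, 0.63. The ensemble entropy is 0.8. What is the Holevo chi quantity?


chi = S(rho) - sum_i p_i * S(rho_i)
Weighted entropy = 1/13 * 0.97 + 5/13 * 0.37 + 6/13 * 0.32 + 1/13 * 0.63
= 0.4131
chi = 0.8 - 0.4131
= 0.3869

0.3869


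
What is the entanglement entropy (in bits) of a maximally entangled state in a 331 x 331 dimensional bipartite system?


For a maximally entangled state in d x d:
S = log2(d) = log2(331)
= 8.3707

8.3707


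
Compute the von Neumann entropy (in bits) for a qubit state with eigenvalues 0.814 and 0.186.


S = -p*log2(p) - (1-p)*log2(1-p)
p = 0.8140, 1-p = 0.1860
= -0.8140 * log2(0.8140) - 0.1860 * log2(0.1860)
= -(-0.2417) - (-0.4514)
= 0.6930

0.6930


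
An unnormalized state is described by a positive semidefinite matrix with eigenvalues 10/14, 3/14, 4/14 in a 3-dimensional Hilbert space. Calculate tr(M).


tr(M) = sum of eigenvalues
= 10/14 + 3/14 + 4/14
= 17/14
= 1.2143

1.2143


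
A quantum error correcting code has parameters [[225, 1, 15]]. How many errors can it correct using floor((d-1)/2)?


Code parameters: [[225, 1, 15]], distance d = 15.
Number of correctable errors = floor((d-1)/2)
= floor((15 - 1)/2)
= floor(14/2)
= 7

7


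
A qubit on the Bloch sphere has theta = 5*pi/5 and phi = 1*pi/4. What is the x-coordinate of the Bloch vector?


theta = 3.1416, phi = 0.7854
r_x = sin(theta)*cos(phi) = 0.0000 * 0.7071
r_x = 0.0000

0.0000


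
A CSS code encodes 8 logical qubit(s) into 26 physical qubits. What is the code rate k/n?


Code rate R = k/n
= 8/26
= 0.3077

0.3077


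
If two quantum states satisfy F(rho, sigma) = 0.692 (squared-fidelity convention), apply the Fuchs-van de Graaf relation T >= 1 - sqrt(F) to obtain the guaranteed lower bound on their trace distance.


Fuchs-van de Graaf (squared-fidelity convention): 1 - sqrt(F) <= T <= sqrt(1 - F).
Lower bound: T >= 1 - sqrt(F)
sqrt(F) = sqrt(0.692) = 0.8319
T >= 1 - 0.8319
T >= 0.1681

0.1681


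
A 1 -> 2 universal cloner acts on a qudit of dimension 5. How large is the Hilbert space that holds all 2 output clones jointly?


Output space = H^(tensor 2) where dim(H) = 5
dim = 5^2
= 25

25


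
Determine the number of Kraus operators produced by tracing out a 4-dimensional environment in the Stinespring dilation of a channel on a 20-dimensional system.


Tracing out the environment in an orthonormal basis {|i>_E} gives Kraus operators K_i = <i|_E U |0>_E.
Number of Kraus operators = dim(H_env) = d_env
= 4

4


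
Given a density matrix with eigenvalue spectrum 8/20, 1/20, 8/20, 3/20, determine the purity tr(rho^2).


tr(rho^2) = sum of eigenvalues squared
= (8/20)^2 + (1/20)^2 + (8/20)^2 + (3/20)^2
= (64 + 1 + 64 + 9) / 400
= 138/400
= 0.3450

0.3450


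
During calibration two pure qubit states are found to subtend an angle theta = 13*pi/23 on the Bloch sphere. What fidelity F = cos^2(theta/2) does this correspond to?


For states separated by angle theta on Bloch sphere:
F = cos^2(theta/2)
theta = 13*pi/23 = 1.7757
theta/2 = 0.8878
cos(theta/2) = 0.6311
F = 0.3983

0.3983


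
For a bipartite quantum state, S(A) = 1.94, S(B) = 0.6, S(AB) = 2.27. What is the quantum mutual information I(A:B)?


I(A:B) = S(A) + S(B) - S(AB)
= 1.94 + 0.6 - 2.27
= 0.2700

0.2700


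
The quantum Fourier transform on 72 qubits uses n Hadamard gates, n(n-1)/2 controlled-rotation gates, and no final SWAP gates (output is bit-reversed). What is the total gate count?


Hadamard gates: 72
Controlled rotations: n*(n-1)/2 = 72*71/2 = 2556
SWAP gates: 0 (omitted)
Total = 72 + 2556
= 2628

2628


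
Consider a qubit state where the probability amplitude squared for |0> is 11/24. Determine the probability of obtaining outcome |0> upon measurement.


|alpha|^2 = 11/24 = 0.4583
|beta|^2 = 1 - 11/24 = 13/24 = 0.5417
P(|0>) = |alpha|^2 = 0.4583

0.4583


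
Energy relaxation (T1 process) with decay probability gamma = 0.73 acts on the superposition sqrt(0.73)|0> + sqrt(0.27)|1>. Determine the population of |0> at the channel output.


For amplitude damping with parameter gamma on state sqrt(a)|0> + sqrt(b)|1>:
alpha^2 = 0.73, beta^2 = 0.27
P(|0>) = alpha^2 + gamma * beta^2
= 0.73 + 0.73 * 0.27
= 0.73 + 0.1971
= 0.9271

0.9271


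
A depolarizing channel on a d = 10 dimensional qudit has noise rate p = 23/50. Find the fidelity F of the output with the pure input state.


F = (1-p) + p/d
= (1 - 0.4600) + 0.4600/10
= 0.5400 + 0.0460
= 0.5860

0.5860


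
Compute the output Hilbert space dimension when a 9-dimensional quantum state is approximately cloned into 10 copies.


Output space = H^(tensor 10) where dim(H) = 9
dim = 9^10
= 81 (after 2 factors)
= 729 (after 3 factors)
= 6561 (after 4 factors)
= 59049 (after 5 factors)
= 531441 (after 6 factors)
= 4782969 (after 7 factors)
= 43046721 (after 8 factors)
= 387420489 (after 9 factors)
= 3486784401 (after 10 factors)
= 3486784401

3486784401


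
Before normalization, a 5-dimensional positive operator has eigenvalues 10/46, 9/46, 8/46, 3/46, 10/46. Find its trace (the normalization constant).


tr(M) = sum of eigenvalues
= 10/46 + 9/46 + 8/46 + 3/46 + 10/46
= 40/46
= 0.8696

0.8696


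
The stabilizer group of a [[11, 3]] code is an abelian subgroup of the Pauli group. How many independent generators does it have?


For an [[n,k]] stabilizer code:
Number of stabilizer generators = n - k
= 11 - 3
= 8

8


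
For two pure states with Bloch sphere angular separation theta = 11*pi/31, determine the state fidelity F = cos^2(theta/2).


For states separated by angle theta on Bloch sphere:
F = cos^2(theta/2)
theta = 11*pi/31 = 1.1148
theta/2 = 0.5574
cos(theta/2) = 0.8486
F = 0.7202

0.7202


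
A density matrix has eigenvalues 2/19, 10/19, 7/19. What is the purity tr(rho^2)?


tr(rho^2) = sum of eigenvalues squared
= (2/19)^2 + (10/19)^2 + (7/19)^2
= (4 + 100 + 49) / 361
= 153/361
= 0.4238

0.4238


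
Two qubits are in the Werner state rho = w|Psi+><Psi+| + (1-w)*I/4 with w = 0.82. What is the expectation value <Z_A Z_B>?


|Psi+> = (|01> + |10>)/sqrt(2)
For the pure Bell state, <Z_A Z_B> = -1 (Bell-state Pauli correlator).
The maximally-mixed part I/4 has tr(I/4 * P tensor P) = 0 for any traceless Pauli P.
So <Z_A Z_B>_rho = w * (-1) + (1 - w) * 0
= 0.82 * (-1)
= -0.8200

-0.8200


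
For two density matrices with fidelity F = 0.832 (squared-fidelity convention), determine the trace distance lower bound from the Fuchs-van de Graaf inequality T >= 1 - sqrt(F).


Fuchs-van de Graaf (squared-fidelity convention): 1 - sqrt(F) <= T <= sqrt(1 - F).
Lower bound: T >= 1 - sqrt(F)
sqrt(F) = sqrt(0.832) = 0.9121
T >= 1 - 0.9121
T >= 0.0879

0.0879


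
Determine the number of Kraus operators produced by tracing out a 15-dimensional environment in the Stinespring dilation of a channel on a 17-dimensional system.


Tracing out the environment in an orthonormal basis {|i>_E} gives Kraus operators K_i = <i|_E U |0>_E.
Number of Kraus operators = dim(H_env) = d_env
= 15

15


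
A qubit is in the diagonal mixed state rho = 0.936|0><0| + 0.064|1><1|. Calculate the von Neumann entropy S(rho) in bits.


S = -p*log2(p) - (1-p)*log2(1-p)
p = 0.9360, 1-p = 0.0640
= -0.9360 * log2(0.9360) - 0.0640 * log2(0.0640)
= -(-0.0893) - (-0.2538)
= 0.3431

0.3431


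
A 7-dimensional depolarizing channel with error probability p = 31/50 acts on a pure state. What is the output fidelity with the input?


F = (1-p) + p/d
= (1 - 0.6200) + 0.6200/7
= 0.3800 + 0.0886
= 0.4686

0.4686


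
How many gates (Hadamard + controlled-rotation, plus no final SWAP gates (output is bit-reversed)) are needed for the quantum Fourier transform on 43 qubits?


Hadamard gates: 43
Controlled rotations: n*(n-1)/2 = 43*42/2 = 903
SWAP gates: 0 (omitted)
Total = 43 + 903
= 946

946


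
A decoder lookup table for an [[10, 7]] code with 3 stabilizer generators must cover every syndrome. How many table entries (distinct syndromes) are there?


Each stabilizer generator gives a binary (+1 or -1) measurement outcome.
With 3 independent generators:
Total syndromes = 2^3
= 8

8


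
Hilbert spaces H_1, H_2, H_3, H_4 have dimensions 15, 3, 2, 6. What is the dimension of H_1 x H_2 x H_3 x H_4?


dim(H_1 x H_2 x H_3 x H_4) = 15 * 3 * 2 * 6
= 45 * 2 * 6
= 90 * 6
= 540

540


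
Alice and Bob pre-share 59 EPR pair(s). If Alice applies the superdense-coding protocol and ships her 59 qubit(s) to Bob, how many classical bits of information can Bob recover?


Superdense coding allows 2 classical bits per shared entangled pair.
59 pair(s) -> 2 * 59 = 118 classical bits

118


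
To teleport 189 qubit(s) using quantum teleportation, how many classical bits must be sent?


Quantum teleportation requires 2 classical bits per qubit teleported.
189 qubit(s) -> 2 * 189 = 378 classical bits

378


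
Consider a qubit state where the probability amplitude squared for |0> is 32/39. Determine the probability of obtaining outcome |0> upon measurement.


|alpha|^2 = 32/39 = 0.8205
|beta|^2 = 1 - 32/39 = 7/39 = 0.1795
P(|0>) = |alpha|^2 = 0.8205

0.8205


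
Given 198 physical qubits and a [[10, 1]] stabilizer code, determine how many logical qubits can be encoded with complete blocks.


Each code block uses 10 physical qubits for 1 logical qubit(s).
Number of complete blocks = floor(198 / 10) = 19
Logical qubits = 19 * 1
= 19

19


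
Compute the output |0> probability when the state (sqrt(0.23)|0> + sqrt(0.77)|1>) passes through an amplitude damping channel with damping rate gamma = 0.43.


For amplitude damping with parameter gamma on state sqrt(a)|0> + sqrt(b)|1>:
alpha^2 = 0.23, beta^2 = 0.77
P(|0>) = alpha^2 + gamma * beta^2
= 0.23 + 0.43 * 0.77
= 0.23 + 0.3311
= 0.5611

0.5611


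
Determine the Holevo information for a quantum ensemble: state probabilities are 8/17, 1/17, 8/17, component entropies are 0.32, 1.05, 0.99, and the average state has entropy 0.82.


chi = S(rho) - sum_i p_i * S(rho_i)
Weighted entropy = 8/17 * 0.32 + 1/17 * 1.05 + 8/17 * 0.99
= 0.6782
chi = 0.82 - 0.6782
= 0.1418

0.1418


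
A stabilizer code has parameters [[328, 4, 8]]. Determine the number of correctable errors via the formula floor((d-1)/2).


Code parameters: [[328, 4, 8]], distance d = 8.
Number of correctable errors = floor((d-1)/2)
= floor((8 - 1)/2)
= floor(7/2)
= 3

3


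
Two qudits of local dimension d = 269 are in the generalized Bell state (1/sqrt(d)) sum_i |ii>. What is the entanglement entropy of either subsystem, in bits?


For a maximally entangled state in d x d:
S = log2(d) = log2(269)
= 8.0715

8.0715


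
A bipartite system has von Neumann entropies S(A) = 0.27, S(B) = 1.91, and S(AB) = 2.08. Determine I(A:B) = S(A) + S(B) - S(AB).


I(A:B) = S(A) + S(B) - S(AB)
= 0.27 + 1.91 - 2.08
= 0.1000

0.1000
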